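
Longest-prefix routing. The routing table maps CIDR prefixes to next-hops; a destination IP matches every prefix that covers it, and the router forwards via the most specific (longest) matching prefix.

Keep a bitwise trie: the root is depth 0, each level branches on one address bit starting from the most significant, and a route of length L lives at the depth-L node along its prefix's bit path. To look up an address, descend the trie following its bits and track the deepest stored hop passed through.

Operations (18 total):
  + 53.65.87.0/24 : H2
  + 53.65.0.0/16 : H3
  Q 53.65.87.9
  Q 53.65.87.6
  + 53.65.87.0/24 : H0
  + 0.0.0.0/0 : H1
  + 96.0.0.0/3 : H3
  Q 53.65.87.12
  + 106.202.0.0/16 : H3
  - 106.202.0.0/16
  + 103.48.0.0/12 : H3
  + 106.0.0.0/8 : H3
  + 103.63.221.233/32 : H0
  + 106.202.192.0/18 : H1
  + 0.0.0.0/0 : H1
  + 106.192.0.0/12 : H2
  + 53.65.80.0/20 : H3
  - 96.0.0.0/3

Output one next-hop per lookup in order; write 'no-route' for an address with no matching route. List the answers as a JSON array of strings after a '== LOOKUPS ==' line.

Process each operation:
  add 53.65.87.0/24 -> H2 at depth 24
  add 53.65.0.0/16 -> H3 at depth 16
  ? 53.65.87.9  path d0:-→d1:-→d2:-→d3:-→d4:-→d5:-→d6:-→d7:-→d8:-→d9:-→d10:-→d11:-→d12:-→d13:-→d14:-→d15:-→d16:H3→d17:-→d18:-→d19:-→d20:-→d21:-→d22:-→d23:-→d24:H2  best=H2
  ? 53.65.87.6  path d0:-→d1:-→d2:-→d3:-→d4:-→d5:-→d6:-→d7:-→d8:-→d9:-→d10:-→d11:-→d12:-→d13:-→d14:-→d15:-→d16:H3→d17:-→d18:-→d19:-→d20:-→d21:-→d22:-→d23:-→d24:H2  best=H2
  add 53.65.87.0/24 -> H0 at depth 24
  add 0.0.0.0/0 -> H1 at depth 0
  add 96.0.0.0/3 -> H3 at depth 3
  ? 53.65.87.12  path d0:H1→d1:-→d2:-→d3:-→d4:-→d5:-→d6:-→d7:-→d8:-→d9:-→d10:-→d11:-→d12:-→d13:-→d14:-→d15:-→d16:H3→d17:-→d18:-→d19:-→d20:-→d21:-→d22:-→d23:-→d24:H0  best=H0
  add 106.202.0.0/16 -> H3 at depth 16
  del 106.202.0.0/16 (clear depth 16)
  add 103.48.0.0/12 -> H3 at depth 12
  add 106.0.0.0/8 -> H3 at depth 8
  add 103.63.221.233/32 -> H0 at depth 32
  add 106.202.192.0/18 -> H1 at depth 18
  add 0.0.0.0/0 -> H1 at depth 0
  add 106.192.0.0/12 -> H2 at depth 12
  add 53.65.80.0/20 -> H3 at depth 20
  del 96.0.0.0/3 (clear depth 3)

== LOOKUPS ==
["H2","H2","H0"]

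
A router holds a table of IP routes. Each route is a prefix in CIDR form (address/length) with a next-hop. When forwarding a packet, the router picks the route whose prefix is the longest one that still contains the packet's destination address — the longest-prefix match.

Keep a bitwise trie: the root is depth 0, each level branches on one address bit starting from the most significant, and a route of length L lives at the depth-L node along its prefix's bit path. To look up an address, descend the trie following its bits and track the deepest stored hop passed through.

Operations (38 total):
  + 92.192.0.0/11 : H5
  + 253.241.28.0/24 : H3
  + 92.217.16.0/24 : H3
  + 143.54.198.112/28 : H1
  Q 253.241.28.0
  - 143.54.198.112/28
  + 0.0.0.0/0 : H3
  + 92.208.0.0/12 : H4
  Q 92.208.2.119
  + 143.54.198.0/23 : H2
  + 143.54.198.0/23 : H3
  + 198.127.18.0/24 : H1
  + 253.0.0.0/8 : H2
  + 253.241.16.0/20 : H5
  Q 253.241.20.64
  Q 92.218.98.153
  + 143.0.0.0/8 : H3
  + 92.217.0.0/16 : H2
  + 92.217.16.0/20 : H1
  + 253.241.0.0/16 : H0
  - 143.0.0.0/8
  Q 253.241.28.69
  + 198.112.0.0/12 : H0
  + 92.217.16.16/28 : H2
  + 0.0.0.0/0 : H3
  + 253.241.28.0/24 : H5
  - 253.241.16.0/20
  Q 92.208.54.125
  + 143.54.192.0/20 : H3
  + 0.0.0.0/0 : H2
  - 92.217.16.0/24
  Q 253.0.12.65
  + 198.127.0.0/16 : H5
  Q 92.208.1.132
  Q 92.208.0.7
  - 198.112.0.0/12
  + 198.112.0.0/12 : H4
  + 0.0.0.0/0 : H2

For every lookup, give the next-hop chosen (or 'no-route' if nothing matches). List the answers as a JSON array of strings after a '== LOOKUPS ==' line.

Process each operation:
  + 92.192.0.0/11 (H5) depth=11
  + 253.241.28.0/24 (H3) depth=24
  + 92.217.16.0/24 (H3) depth=24
  + 143.54.198.112/28 (H1) depth=28
  Q 253.241.28.0: descend 111111011111000100011100 ; hops seen [H3] ; pick H3
  del 143.54.198.112/28 (clear depth 28)
  + 0.0.0.0/0 (H3) depth=0
  + 92.208.0.0/12 (H4) depth=12
  Q 92.208.2.119: descend 010111001101 ; hops seen [H3,H5,H4] ; pick H4
  + 143.54.198.0/23 (H2) depth=23
  + 143.54.198.0/23 (H3) depth=23
  + 198.127.18.0/24 (H1) depth=24
  + 253.0.0.0/8 (H2) depth=8
  + 253.241.16.0/20 (H5) depth=20
  Q 253.241.20.64: descend 11111101111100010001 ; hops seen [H3,H2,H5] ; pick H5
  Q 92.218.98.153: descend 01011100110110 ; hops seen [H3,H5,H4] ; pick H4
  + 143.0.0.0/8 (H3) depth=8
  + 92.217.0.0/16 (H2) depth=16
  + 92.217.16.0/20 (H1) depth=20
  + 253.241.0.0/16 (H0) depth=16
  del 143.0.0.0/8 (clear depth 8)
  Q 253.241.28.69: descend 111111011111000100011100 ; hops seen [H3,H2,H0,H5,H3] ; pick H3
  + 198.112.0.0/12 (H0) depth=12
  + 92.217.16.16/28 (H2) depth=28
  + 0.0.0.0/0 (H3) depth=0
  + 253.241.28.0/24 (H5) depth=24
  del 253.241.16.0/20 (clear depth 20)
  Q 92.208.54.125: descend 010111001101 ; hops seen [H3,H5,H4] ; pick H4
  + 143.54.192.0/20 (H3) depth=20
  + 0.0.0.0/0 (H2) depth=0
  del 92.217.16.0/24 (clear depth 24)
  Q 253.0.12.65: descend 11111101 ; hops seen [H2,H2] ; pick H2
  + 198.127.0.0/16 (H5) depth=16
  Q 92.208.1.132: descend 010111001101 ; hops seen [H2,H5,H4] ; pick H4
  Q 92.208.0.7: descend 010111001101 ; hops seen [H2,H5,H4] ; pick H4
  del 198.112.0.0/12 (clear depth 12)
  + 198.112.0.0/12 (H4) depth=12
  + 0.0.0.0/0 (H2) depth=0

== LOOKUPS ==
["H3","H4","H5","H4","H3","H4","H2","H4","H4"]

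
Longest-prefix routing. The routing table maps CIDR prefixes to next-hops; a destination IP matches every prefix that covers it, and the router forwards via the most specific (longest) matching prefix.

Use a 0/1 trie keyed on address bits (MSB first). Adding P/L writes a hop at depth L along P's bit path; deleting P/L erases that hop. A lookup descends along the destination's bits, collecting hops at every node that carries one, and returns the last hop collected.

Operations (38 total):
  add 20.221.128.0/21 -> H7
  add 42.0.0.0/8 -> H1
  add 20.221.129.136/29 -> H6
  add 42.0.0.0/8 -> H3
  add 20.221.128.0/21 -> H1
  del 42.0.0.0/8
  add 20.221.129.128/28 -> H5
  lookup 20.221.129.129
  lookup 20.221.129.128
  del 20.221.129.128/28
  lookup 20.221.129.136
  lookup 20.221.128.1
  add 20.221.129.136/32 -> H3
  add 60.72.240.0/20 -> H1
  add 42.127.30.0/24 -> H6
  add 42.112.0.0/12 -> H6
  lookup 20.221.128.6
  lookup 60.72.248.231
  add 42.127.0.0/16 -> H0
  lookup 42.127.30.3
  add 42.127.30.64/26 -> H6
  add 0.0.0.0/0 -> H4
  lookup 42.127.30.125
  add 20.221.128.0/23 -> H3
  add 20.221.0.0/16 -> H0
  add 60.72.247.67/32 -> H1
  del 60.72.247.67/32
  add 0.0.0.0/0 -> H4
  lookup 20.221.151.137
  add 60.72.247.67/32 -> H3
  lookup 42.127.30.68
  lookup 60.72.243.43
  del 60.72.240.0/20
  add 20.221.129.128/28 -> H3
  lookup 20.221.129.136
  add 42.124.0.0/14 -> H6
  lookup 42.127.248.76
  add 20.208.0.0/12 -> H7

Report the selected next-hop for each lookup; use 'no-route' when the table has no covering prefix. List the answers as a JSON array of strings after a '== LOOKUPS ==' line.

Trace:
  + 20.221.128.0/21 (H7) depth=21
  + 42.0.0.0/8 (H1) depth=8
  + 20.221.129.136/29 (H6) depth=29
  + 42.0.0.0/8 (H3) depth=8
  + 20.221.128.0/21 (H1) depth=21
  del 42.0.0.0/8 (clear depth 8)
  + 20.221.129.128/28 (H5) depth=28
  Q 20.221.129.129: descend 0001010011011101100000011000 ; hops seen [H1,H5] ; pick H5
  Q 20.221.129.128: descend 0001010011011101100000011000 ; hops seen [H1,H5] ; pick H5
  del 20.221.129.128/28 (clear depth 28)
  Q 20.221.129.136: descend 00010100110111011000000110001 ; hops seen [H1,H6] ; pick H6
  Q 20.221.128.1: descend 00010100110111011000000 ; hops seen [H1] ; pick H1
  + 20.221.129.136/32 (H3) depth=32
  + 60.72.240.0/20 (H1) depth=20
  + 42.127.30.0/24 (H6) depth=24
  + 42.112.0.0/12 (H6) depth=12
  Q 20.221.128.6: descend 00010100110111011000000 ; hops seen [H1] ; pick H1
  Q 60.72.248.231: descend 00111100010010001111 ; hops seen [H1] ; pick H1
  + 42.127.0.0/16 (H0) depth=16
  Q 42.127.30.3: descend 001010100111111100011110 ; hops seen [H6,H0,H6] ; pick H6
  + 42.127.30.64/26 (H6) depth=26
  + 0.0.0.0/0 (H4) depth=0
  Q 42.127.30.125: descend 00101010011111110001111001 ; hops seen [H4,H6,H0,H6,H6] ; pick H6
  + 20.221.128.0/23 (H3) depth=23
  + 20.221.0.0/16 (H0) depth=16
  + 60.72.247.67/32 (H1) depth=32
  del 60.72.247.67/32 (clear depth 32)
  + 0.0.0.0/0 (H4) depth=0
  Q 20.221.151.137: descend 0001010011011101100 ; hops seen [H4,H0] ; pick H0
  + 60.72.247.67/32 (H3) depth=32
  Q 42.127.30.68: descend 00101010011111110001111001 ; hops seen [H4,H6,H0,H6,H6] ; pick H6
  Q 60.72.243.43: descend 001111000100100011110 ; hops seen [H4,H1] ; pick H1
  del 60.72.240.0/20 (clear depth 20)
  + 20.221.129.128/28 (H3) depth=28
  Q 20.221.129.136: descend 00010100110111011000000110001000 ; hops seen [H4,H0,H1,H3,H3,H6,H3] ; pick H3
  + 42.124.0.0/14 (H6) depth=14
  Q 42.127.248.76: descend 0010101001111111 ; hops seen [H4,H6,H6,H0] ; pick H0
  + 20.208.0.0/12 (H7) depth=12

== LOOKUPS ==
["H5","H5","H6","H1","H1","H1","H6","H6","H0","H6","H1","H3","H0"]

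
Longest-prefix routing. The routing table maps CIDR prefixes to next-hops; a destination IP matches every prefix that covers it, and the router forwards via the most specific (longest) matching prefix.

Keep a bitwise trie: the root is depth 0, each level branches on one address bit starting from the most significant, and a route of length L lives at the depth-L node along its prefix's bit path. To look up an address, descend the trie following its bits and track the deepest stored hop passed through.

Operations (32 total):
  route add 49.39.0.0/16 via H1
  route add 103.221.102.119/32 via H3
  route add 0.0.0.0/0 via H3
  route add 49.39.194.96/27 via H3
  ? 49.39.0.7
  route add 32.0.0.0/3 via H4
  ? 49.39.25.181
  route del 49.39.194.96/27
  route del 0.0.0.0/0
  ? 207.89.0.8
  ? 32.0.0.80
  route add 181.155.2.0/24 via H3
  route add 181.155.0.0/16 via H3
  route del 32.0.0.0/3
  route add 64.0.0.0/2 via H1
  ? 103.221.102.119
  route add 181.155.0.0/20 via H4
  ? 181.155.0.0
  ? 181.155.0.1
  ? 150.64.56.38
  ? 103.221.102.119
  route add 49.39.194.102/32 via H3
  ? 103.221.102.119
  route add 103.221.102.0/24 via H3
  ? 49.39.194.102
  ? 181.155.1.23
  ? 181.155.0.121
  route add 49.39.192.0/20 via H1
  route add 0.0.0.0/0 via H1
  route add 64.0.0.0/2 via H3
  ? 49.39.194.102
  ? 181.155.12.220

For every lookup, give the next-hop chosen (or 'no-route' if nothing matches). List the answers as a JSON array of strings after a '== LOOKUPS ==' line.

Trace:
  + 49.39.0.0/16 (H1) depth=16
  + 103.221.102.119/32 (H3) depth=32
  + 0.0.0.0/0 (H3) depth=0
  + 49.39.194.96/27 (H3) depth=27
  Q 49.39.0.7: descend 0011000100100111 ; hops seen [H3,H1] ; pick H1
  + 32.0.0.0/3 (H4) depth=3
  Q 49.39.25.181: descend 0011000100100111 ; hops seen [H3,H4,H1] ; pick H1
  - 49.39.194.96/27 clear@27
  - 0.0.0.0/0 clear@0
  Q 207.89.0.8: descend ε ; hops seen [∅] ; pick no-route
  Q 32.0.0.80: descend 001 ; hops seen [H4] ; pick H4
  + 181.155.2.0/24 (H3) depth=24
  + 181.155.0.0/16 (H3) depth=16
  - 32.0.0.0/3 clear@3
  + 64.0.0.0/2 (H1) depth=2
  Q 103.221.102.119: descend 01100111110111010110011001110111 ; hops seen [H1,H3] ; pick H3
  + 181.155.0.0/20 (H4) depth=20
  Q 181.155.0.0: descend 1011010110011011000000 ; hops seen [H3,H4] ; pick H4
  Q 181.155.0.1: descend 1011010110011011000000 ; hops seen [H3,H4] ; pick H4
  Q 150.64.56.38: descend 10 ; hops seen [∅] ; pick no-route
  Q 103.221.102.119: descend 01100111110111010110011001110111 ; hops seen [H1,H3] ; pick H3
  + 49.39.194.102/32 (H3) depth=32
  Q 103.221.102.119: descend 01100111110111010110011001110111 ; hops seen [H1,H3] ; pick H3
  + 103.221.102.0/24 (H3) depth=24
  Q 49.39.194.102: descend 00110001001001111100001001100110 ; hops seen [H1,H3] ; pick H3
  Q 181.155.1.23: descend 1011010110011011000000 ; hops seen [H3,H4] ; pick H4
  Q 181.155.0.121: descend 1011010110011011000000 ; hops seen [H3,H4] ; pick H4
  + 49.39.192.0/20 (H1) depth=20
  + 0.0.0.0/0 (H1) depth=0
  + 64.0.0.0/2 (H3) depth=2
  Q 49.39.194.102: descend 00110001001001111100001001100110 ; hops seen [H1,H1,H1,H3] ; pick H3
  Q 181.155.12.220: descend 10110101100110110000 ; hops seen [H1,H3,H4] ; pick H4

== LOOKUPS ==
["H1","H1","no-route","H4","H3","H4","H4","no-route","H3","H3","H3","H4","H4","H3","H4"]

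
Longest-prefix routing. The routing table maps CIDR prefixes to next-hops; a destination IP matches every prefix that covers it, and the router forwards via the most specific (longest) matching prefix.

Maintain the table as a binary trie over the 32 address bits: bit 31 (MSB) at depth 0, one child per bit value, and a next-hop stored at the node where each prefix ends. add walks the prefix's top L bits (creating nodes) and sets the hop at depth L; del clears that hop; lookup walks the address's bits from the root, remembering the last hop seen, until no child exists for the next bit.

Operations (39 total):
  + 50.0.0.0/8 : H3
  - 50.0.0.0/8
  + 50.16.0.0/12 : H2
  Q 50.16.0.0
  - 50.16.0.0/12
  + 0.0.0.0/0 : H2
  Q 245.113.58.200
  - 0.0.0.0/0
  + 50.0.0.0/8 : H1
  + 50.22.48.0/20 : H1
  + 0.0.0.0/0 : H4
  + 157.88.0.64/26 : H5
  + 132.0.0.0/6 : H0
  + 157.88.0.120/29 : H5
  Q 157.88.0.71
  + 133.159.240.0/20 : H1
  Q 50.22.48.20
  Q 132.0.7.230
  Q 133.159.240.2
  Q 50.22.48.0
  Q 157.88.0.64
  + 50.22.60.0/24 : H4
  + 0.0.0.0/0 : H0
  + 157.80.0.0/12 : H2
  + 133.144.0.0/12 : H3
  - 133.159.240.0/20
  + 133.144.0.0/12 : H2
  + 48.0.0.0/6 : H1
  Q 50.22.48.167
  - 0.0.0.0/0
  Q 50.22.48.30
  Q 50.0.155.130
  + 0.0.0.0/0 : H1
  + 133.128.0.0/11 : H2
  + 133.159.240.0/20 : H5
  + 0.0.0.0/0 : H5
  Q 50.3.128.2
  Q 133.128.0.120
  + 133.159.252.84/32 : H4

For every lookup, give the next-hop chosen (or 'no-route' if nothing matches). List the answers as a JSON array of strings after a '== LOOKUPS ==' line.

Apply in order:
  + 50.0.0.0/8 (H3) depth=8
  - 50.0.0.0/8 clear@8
  + 50.16.0.0/12 (H2) depth=12
  ? 50.16.0.0  path d0:-→d1:-→d2:-→d3:-→d4:-→d5:-→d6:-→d7:-→d8:-→d9:-→d10:-→d11:-→d12:H2  best=H2
  - 50.16.0.0/12 clear@12
  + 0.0.0.0/0 (H2) depth=0
  ? 245.113.58.200  path d0:H2  best=H2
  - 0.0.0.0/0 clear@0
  + 50.0.0.0/8 (H1) depth=8
  + 50.22.48.0/20 (H1) depth=20
  + 0.0.0.0/0 (H4) depth=0
  + 157.88.0.64/26 (H5) depth=26
  + 132.0.0.0/6 (H0) depth=6
  + 157.88.0.120/29 (H5) depth=29
  ? 157.88.0.71  path d0:H4→d1:-→d2:-→d3:-→d4:-→d5:-→d6:-→d7:-→d8:-→d9:-→d10:-→d11:-→d12:-→d13:-→d14:-→d15:-→d16:-→d17:-→d18:-→d19:-→d20:-→d21:-→d22:-→d23:-→d24:-→d25:-→d26:H5  best=H5
  + 133.159.240.0/20 (H1) depth=20
  ? 50.22.48.20  path d0:H4→d1:-→d2:-→d3:-→d4:-→d5:-→d6:-→d7:-→d8:H1→d9:-→d10:-→d11:-→d12:-→d13:-→d14:-→d15:-→d16:-→d17:-→d18:-→d19:-→d20:H1  best=H1
  ? 132.0.7.230  path d0:H4→d1:-→d2:-→d3:-→d4:-→d5:-→d6:H0→d7:-  best=H0
  ? 133.159.240.2  path d0:H4→d1:-→d2:-→d3:-→d4:-→d5:-→d6:H0→d7:-→d8:-→d9:-→d10:-→d11:-→d12:-→d13:-→d14:-→d15:-→d16:-→d17:-→d18:-→d19:-→d20:H1  best=H1
  ? 50.22.48.0  path d0:H4→d1:-→d2:-→d3:-→d4:-→d5:-→d6:-→d7:-→d8:H1→d9:-→d10:-→d11:-→d12:-→d13:-→d14:-→d15:-→d16:-→d17:-→d18:-→d19:-→d20:H1  best=H1
  ? 157.88.0.64  path d0:H4→d1:-→d2:-→d3:-→d4:-→d5:-→d6:-→d7:-→d8:-→d9:-→d10:-→d11:-→d12:-→d13:-→d14:-→d15:-→d16:-→d17:-→d18:-→d19:-→d20:-→d21:-→d22:-→d23:-→d24:-→d25:-→d26:H5  best=H5
  + 50.22.60.0/24 (H4) depth=24
  + 0.0.0.0/0 (H0) depth=0
  + 157.80.0.0/12 (H2) depth=12
  + 133.144.0.0/12 (H3) depth=12
  - 133.159.240.0/20 clear@20
  + 133.144.0.0/12 (H2) depth=12
  + 48.0.0.0/6 (H1) depth=6
  ? 50.22.48.167  path d0:H0→d1:-→d2:-→d3:-→d4:-→d5:-→d6:H1→d7:-→d8:H1→d9:-→d10:-→d11:-→d12:-→d13:-→d14:-→d15:-→d16:-→d17:-→d18:-→d19:-→d20:H1  best=H1
  - 0.0.0.0/0 clear@0
  ? 50.22.48.30  path d0:-→d1:-→d2:-→d3:-→d4:-→d5:-→d6:H1→d7:-→d8:H1→d9:-→d10:-→d11:-→d12:-→d13:-→d14:-→d15:-→d16:-→d17:-→d18:-→d19:-→d20:H1  best=H1
  ? 50.0.155.130  path d0:-→d1:-→d2:-→d3:-→d4:-→d5:-→d6:H1→d7:-→d8:H1→d9:-→d10:-→d11:-  best=H1
  + 0.0.0.0/0 (H1) depth=0
  + 133.128.0.0/11 (H2) depth=11
  + 133.159.240.0/20 (H5) depth=20
  + 0.0.0.0/0 (H5) depth=0
  ? 50.3.128.2  path d0:H5→d1:-→d2:-→d3:-→d4:-→d5:-→d6:H1→d7:-→d8:H1→d9:-→d10:-→d11:-  best=H1
  ? 133.128.0.120  path d0:H5→d1:-→d2:-→d3:-→d4:-→d5:-→d6:H0→d7:-→d8:-→d9:-→d10:-→d11:H2  best=H2
  + 133.159.252.84/32 (H4) depth=32

== LOOKUPS ==
["H2","H2","H5","H1","H0","H1","H1","H5","H1","H1","H1","H1","H2"]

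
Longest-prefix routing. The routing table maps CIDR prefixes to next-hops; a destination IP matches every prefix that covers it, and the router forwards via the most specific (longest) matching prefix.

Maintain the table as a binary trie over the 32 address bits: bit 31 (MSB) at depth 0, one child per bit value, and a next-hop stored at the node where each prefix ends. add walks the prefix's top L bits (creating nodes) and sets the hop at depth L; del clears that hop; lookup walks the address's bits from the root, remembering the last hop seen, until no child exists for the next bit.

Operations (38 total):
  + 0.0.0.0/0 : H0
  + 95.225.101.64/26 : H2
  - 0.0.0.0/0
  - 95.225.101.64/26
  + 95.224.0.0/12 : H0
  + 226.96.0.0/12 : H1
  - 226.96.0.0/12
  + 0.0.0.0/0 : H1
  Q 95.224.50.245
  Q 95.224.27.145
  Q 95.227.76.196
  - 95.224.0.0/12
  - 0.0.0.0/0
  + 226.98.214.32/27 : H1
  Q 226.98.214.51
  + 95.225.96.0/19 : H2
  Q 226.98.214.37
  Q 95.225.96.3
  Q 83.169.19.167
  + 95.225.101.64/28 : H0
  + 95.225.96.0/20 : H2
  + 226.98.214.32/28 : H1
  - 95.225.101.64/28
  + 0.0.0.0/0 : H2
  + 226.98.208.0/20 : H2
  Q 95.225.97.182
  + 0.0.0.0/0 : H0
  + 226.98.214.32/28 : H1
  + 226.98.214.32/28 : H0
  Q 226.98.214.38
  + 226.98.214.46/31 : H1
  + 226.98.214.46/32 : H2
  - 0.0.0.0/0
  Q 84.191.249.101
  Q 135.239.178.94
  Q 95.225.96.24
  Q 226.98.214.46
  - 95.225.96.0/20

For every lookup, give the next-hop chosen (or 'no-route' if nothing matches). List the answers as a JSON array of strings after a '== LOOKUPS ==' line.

Apply in order:
  add 0.0.0.0/0 -> H0 at depth 0
  add 95.225.101.64/26 -> H2 at depth 26
  del 0.0.0.0/0 (clear depth 0)
  del 95.225.101.64/26 (clear depth 26)
  add 95.224.0.0/12 -> H0 at depth 12
  add 226.96.0.0/12 -> H1 at depth 12
  del 226.96.0.0/12 (clear depth 12)
  add 0.0.0.0/0 -> H1 at depth 0
  Q 95.224.50.245: descend 010111111110000 ; hops seen [H1,H0] ; pick H0
  Q 95.224.27.145: descend 010111111110000 ; hops seen [H1,H0] ; pick H0
  Q 95.227.76.196: descend 01011111111000 ; hops seen [H1,H0] ; pick H0
  del 95.224.0.0/12 (clear depth 12)
  del 0.0.0.0/0 (clear depth 0)
  add 226.98.214.32/27 -> H1 at depth 27
  Q 226.98.214.51: descend 111000100110001011010110001 ; hops seen [H1] ; pick H1
  add 95.225.96.0/19 -> H2 at depth 19
  Q 226.98.214.37: descend 111000100110001011010110001 ; hops seen [H1] ; pick H1
  Q 95.225.96.3: descend 010111111110000101100 ; hops seen [H2] ; pick H2
  Q 83.169.19.167: descend 0101 ; hops seen [∅] ; pick no-route
  add 95.225.101.64/28 -> H0 at depth 28
  add 95.225.96.0/20 -> H2 at depth 20
  add 226.98.214.32/28 -> H1 at depth 28
  del 95.225.101.64/28 (clear depth 28)
  add 0.0.0.0/0 -> H2 at depth 0
  add 226.98.208.0/20 -> H2 at depth 20
  Q 95.225.97.182: descend 010111111110000101100 ; hops seen [H2,H2,H2] ; pick H2
  add 0.0.0.0/0 -> H0 at depth 0
  add 226.98.214.32/28 -> H1 at depth 28
  add 226.98.214.32/28 -> H0 at depth 28
  Q 226.98.214.38: descend 1110001001100010110101100010 ; hops seen [H0,H2,H1,H0] ; pick H0
  add 226.98.214.46/31 -> H1 at depth 31
  add 226.98.214.46/32 -> H2 at depth 32
  del 0.0.0.0/0 (clear depth 0)
  Q 84.191.249.101: descend 0101 ; hops seen [∅] ; pick no-route
  Q 135.239.178.94: descend 1 ; hops seen [∅] ; pick no-route
  Q 95.225.96.24: descend 010111111110000101100 ; hops seen [H2,H2] ; pick H2
  Q 226.98.214.46: descend 11100010011000101101011000101110 ; hops seen [H2,H1,H0,H1,H2] ; pick H2
  del 95.225.96.0/20 (clear depth 20)

== LOOKUPS ==
["H0","H0","H0","H1","H1","H2","no-route","H2","H0","no-route","no-route","H2","H2"]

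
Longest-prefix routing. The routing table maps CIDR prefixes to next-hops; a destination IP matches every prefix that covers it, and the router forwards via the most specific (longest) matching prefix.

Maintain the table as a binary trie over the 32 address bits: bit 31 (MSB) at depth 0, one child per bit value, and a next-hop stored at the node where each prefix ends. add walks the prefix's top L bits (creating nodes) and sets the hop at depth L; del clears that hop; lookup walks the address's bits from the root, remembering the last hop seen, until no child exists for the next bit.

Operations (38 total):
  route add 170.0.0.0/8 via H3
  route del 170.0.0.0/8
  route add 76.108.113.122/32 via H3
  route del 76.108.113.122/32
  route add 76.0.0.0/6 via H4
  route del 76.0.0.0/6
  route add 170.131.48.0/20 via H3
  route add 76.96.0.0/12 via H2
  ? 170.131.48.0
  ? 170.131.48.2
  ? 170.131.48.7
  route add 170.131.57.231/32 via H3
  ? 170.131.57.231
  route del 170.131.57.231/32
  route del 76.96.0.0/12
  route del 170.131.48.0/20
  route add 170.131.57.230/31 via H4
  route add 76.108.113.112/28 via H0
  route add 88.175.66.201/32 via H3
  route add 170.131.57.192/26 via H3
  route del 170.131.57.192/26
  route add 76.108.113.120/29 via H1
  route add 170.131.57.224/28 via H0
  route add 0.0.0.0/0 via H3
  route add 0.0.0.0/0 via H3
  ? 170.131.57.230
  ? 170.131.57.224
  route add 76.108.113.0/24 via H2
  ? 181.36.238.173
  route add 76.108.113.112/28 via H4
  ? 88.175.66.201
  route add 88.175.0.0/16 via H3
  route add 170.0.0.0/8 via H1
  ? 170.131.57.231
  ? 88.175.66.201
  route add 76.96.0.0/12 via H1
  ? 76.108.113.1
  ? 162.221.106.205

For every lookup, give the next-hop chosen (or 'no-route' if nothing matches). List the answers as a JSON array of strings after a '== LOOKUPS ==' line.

Apply in order:
  add 170.0.0.0/8 -> H3 at depth 8
  del 170.0.0.0/8 (clear depth 8)
  add 76.108.113.122/32 -> H3 at depth 32
  del 76.108.113.122/32 (clear depth 32)
  add 76.0.0.0/6 -> H4 at depth 6
  del 76.0.0.0/6 (clear depth 6)
  add 170.131.48.0/20 -> H3 at depth 20
  add 76.96.0.0/12 -> H2 at depth 12
  lookup 170.131.48.0: bits 10101010100000110011 walk d0:-→d1:-→d2:-→d3:-→d4:-→d5:-→d6:-→d7:-→d8:-→d9:-→d10:-→d11:-→d12:-→d13:-→d14:-→d15:-→d16:-→d17:-→d18:-→d19:-→d20:H3 -> H3
  lookup 170.131.48.2: bits 10101010100000110011 walk d0:-→d1:-→d2:-→d3:-→d4:-→d5:-→d6:-→d7:-→d8:-→d9:-→d10:-→d11:-→d12:-→d13:-→d14:-→d15:-→d16:-→d17:-→d18:-→d19:-→d20:H3 -> H3
  lookup 170.131.48.7: bits 10101010100000110011 walk d0:-→d1:-→d2:-→d3:-→d4:-→d5:-→d6:-→d7:-→d8:-→d9:-→d10:-→d11:-→d12:-→d13:-→d14:-→d15:-→d16:-→d17:-→d18:-→d19:-→d20:H3 -> H3
  add 170.131.57.231/32 -> H3 at depth 32
  lookup 170.131.57.231: bits 10101010100000110011100111100111 walk d0:-→d1:-→d2:-→d3:-→d4:-→d5:-→d6:-→d7:-→d8:-→d9:-→d10:-→d11:-→d12:-→d13:-→d14:-→d15:-→d16:-→d17:-→d18:-→d19:-→d20:H3→d21:-→d22:-→d23:-→d24:-→d25:-→d26:-→d27:-→d28:-→d29:-→d30:-→d31:-→d32:H3 -> H3
  del 170.131.57.231/32 (clear depth 32)
  del 76.96.0.0/12 (clear depth 12)
  del 170.131.48.0/20 (clear depth 20)
  add 170.131.57.230/31 -> H4 at depth 31
  add 76.108.113.112/28 -> H0 at depth 28
  add 88.175.66.201/32 -> H3 at depth 32
  add 170.131.57.192/26 -> H3 at depth 26
  del 170.131.57.192/26 (clear depth 26)
  add 76.108.113.120/29 -> H1 at depth 29
  add 170.131.57.224/28 -> H0 at depth 28
  add 0.0.0.0/0 -> H3 at depth 0
  add 0.0.0.0/0 -> H3 at depth 0
  lookup 170.131.57.230: bits 1010101010000011001110011110011 walk d0:H3→d1:-→d2:-→d3:-→d4:-→d5:-→d6:-→d7:-→d8:-→d9:-→d10:-→d11:-→d12:-→d13:-→d14:-→d15:-→d16:-→d17:-→d18:-→d19:-→d20:-→d21:-→d22:-→d23:-→d24:-→d25:-→d26:-→d27:-→d28:H0→d29:-→d30:-→d31:H4 -> H4
  lookup 170.131.57.224: bits 10101010100000110011100111100 walk d0:H3→d1:-→d2:-→d3:-→d4:-→d5:-→d6:-→d7:-→d8:-→d9:-→d10:-→d11:-→d12:-→d13:-→d14:-→d15:-→d16:-→d17:-→d18:-→d19:-→d20:-→d21:-→d22:-→d23:-→d24:-→d25:-→d26:-→d27:-→d28:H0→d29:- -> H0
  add 76.108.113.0/24 -> H2 at depth 24
  lookup 181.36.238.173: bits 101 walk d0:H3→d1:-→d2:-→d3:- -> H3
  add 76.108.113.112/28 -> H4 at depth 28
  lookup 88.175.66.201: bits 01011000101011110100001011001001 walk d0:H3→d1:-→d2:-→d3:-→d4:-→d5:-→d6:-→d7:-→d8:-→d9:-→d10:-→d11:-→d12:-→d13:-→d14:-→d15:-→d16:-→d17:-→d18:-→d19:-→d20:-→d21:-→d22:-→d23:-→d24:-→d25:-→d26:-→d27:-→d28:-→d29:-→d30:-→d31:-→d32:H3 -> H3
  add 88.175.0.0/16 -> H3 at depth 16
  add 170.0.0.0/8 -> H1 at depth 8
  lookup 170.131.57.231: bits 10101010100000110011100111100111 walk d0:H3→d1:-→d2:-→d3:-→d4:-→d5:-→d6:-→d7:-→d8:H1→d9:-→d10:-→d11:-→d12:-→d13:-→d14:-→d15:-→d16:-→d17:-→d18:-→d19:-→d20:-→d21:-→d22:-→d23:-→d24:-→d25:-→d26:-→d27:-→d28:H0→d29:-→d30:-→d31:H4→d32:- -> H4
  lookup 88.175.66.201: bits 01011000101011110100001011001001 walk d0:H3→d1:-→d2:-→d3:-→d4:-→d5:-→d6:-→d7:-→d8:-→d9:-→d10:-→d11:-→d12:-→d13:-→d14:-→d15:-→d16:H3→d17:-→d18:-→d19:-→d20:-→d21:-→d22:-→d23:-→d24:-→d25:-→d26:-→d27:-→d28:-→d29:-→d30:-→d31:-→d32:H3 -> H3
  add 76.96.0.0/12 -> H1 at depth 12
  lookup 76.108.113.1: bits 0100110001101100011100010 walk d0:H3→d1:-→d2:-→d3:-→d4:-→d5:-→d6:-→d7:-→d8:-→d9:-→d10:-→d11:-→d12:H1→d13:-→d14:-→d15:-→d16:-→d17:-→d18:-→d19:-→d20:-→d21:-→d22:-→d23:-→d24:H2→d25:- -> H2
  lookup 162.221.106.205: bits 1010 walk d0:H3→d1:-→d2:-→d3:-→d4:- -> H3

== LOOKUPS ==
["H3","H3","H3","H3","H4","H0","H3","H3","H4","H3","H2","H3"]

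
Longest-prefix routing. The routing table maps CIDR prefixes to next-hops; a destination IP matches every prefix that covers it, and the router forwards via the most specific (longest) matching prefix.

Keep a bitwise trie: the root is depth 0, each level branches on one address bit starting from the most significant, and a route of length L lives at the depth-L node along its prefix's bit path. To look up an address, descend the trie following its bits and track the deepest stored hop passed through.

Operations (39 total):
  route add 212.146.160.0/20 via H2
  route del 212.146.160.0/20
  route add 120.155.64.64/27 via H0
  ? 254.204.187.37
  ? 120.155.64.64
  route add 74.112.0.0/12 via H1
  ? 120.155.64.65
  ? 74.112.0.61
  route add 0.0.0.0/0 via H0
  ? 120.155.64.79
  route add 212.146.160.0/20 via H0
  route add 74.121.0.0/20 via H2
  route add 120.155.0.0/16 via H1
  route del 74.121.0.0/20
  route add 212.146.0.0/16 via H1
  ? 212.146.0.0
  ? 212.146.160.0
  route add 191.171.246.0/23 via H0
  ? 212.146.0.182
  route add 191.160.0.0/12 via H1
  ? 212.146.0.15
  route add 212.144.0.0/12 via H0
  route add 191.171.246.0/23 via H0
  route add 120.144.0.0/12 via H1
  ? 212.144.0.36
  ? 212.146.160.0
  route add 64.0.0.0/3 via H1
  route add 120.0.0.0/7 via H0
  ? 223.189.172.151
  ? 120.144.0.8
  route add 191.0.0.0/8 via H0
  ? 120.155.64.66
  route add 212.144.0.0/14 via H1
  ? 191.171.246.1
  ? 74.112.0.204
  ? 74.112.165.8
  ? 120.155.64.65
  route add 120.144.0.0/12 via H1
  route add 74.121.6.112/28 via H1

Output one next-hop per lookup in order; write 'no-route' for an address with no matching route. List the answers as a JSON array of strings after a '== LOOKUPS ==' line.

Trace:
  + 212.146.160.0/20 (H2) depth=20
  - 212.146.160.0/20 clear@20
  + 120.155.64.64/27 (H0) depth=27
  Q 254.204.187.37: descend 11 ; hops seen [∅] ; pick no-route
  Q 120.155.64.64: descend 011110001001101101000000010 ; hops seen [H0] ; pick H0
  + 74.112.0.0/12 (H1) depth=12
  Q 120.155.64.65: descend 011110001001101101000000010 ; hops seen [H0] ; pick H0
  Q 74.112.0.61: descend 010010100111 ; hops seen [H1] ; pick H1
  + 0.0.0.0/0 (H0) depth=0
  Q 120.155.64.79: descend 011110001001101101000000010 ; hops seen [H0,H0] ; pick H0
  + 212.146.160.0/20 (H0) depth=20
  + 74.121.0.0/20 (H2) depth=20
  + 120.155.0.0/16 (H1) depth=16
  - 74.121.0.0/20 clear@20
  + 212.146.0.0/16 (H1) depth=16
  Q 212.146.0.0: descend 1101010010010010 ; hops seen [H0,H1] ; pick H1
  Q 212.146.160.0: descend 11010100100100101010 ; hops seen [H0,H1,H0] ; pick H0
  + 191.171.246.0/23 (H0) depth=23
  Q 212.146.0.182: descend 1101010010010010 ; hops seen [H0,H1] ; pick H1
  + 191.160.0.0/12 (H1) depth=12
  Q 212.146.0.15: descend 1101010010010010 ; hops seen [H0,H1] ; pick H1
  + 212.144.0.0/12 (H0) depth=12
  + 191.171.246.0/23 (H0) depth=23
  + 120.144.0.0/12 (H1) depth=12
  Q 212.144.0.36: descend 11010100100100 ; hops seen [H0,H0] ; pick H0
  Q 212.146.160.0: descend 11010100100100101010 ; hops seen [H0,H0,H1,H0] ; pick H0
  + 64.0.0.0/3 (H1) depth=3
  + 120.0.0.0/7 (H0) depth=7
  Q 223.189.172.151: descend 1101 ; hops seen [H0] ; pick H0
  Q 120.144.0.8: descend 011110001001 ; hops seen [H0,H0,H1] ; pick H1
  + 191.0.0.0/8 (H0) depth=8
  Q 120.155.64.66: descend 011110001001101101000000010 ; hops seen [H0,H0,H1,H1,H0] ; pick H0
  + 212.144.0.0/14 (H1) depth=14
  Q 191.171.246.1: descend 10111111101010111111011 ; hops seen [H0,H0,H1,H0] ; pick H0
  Q 74.112.0.204: descend 010010100111 ; hops seen [H0,H1,H1] ; pick H1
  Q 74.112.165.8: descend 010010100111 ; hops seen [H0,H1,H1] ; pick H1
  Q 120.155.64.65: descend 011110001001101101000000010 ; hops seen [H0,H0,H1,H1,H0] ; pick H0
  + 120.144.0.0/12 (H1) depth=12
  + 74.121.6.112/28 (H1) depth=28

== LOOKUPS ==
["no-route","H0","H0","H1","H0","H1","H0","H1","H1","H0","H0","H0","H1","H0","H0","H1","H1","H0"]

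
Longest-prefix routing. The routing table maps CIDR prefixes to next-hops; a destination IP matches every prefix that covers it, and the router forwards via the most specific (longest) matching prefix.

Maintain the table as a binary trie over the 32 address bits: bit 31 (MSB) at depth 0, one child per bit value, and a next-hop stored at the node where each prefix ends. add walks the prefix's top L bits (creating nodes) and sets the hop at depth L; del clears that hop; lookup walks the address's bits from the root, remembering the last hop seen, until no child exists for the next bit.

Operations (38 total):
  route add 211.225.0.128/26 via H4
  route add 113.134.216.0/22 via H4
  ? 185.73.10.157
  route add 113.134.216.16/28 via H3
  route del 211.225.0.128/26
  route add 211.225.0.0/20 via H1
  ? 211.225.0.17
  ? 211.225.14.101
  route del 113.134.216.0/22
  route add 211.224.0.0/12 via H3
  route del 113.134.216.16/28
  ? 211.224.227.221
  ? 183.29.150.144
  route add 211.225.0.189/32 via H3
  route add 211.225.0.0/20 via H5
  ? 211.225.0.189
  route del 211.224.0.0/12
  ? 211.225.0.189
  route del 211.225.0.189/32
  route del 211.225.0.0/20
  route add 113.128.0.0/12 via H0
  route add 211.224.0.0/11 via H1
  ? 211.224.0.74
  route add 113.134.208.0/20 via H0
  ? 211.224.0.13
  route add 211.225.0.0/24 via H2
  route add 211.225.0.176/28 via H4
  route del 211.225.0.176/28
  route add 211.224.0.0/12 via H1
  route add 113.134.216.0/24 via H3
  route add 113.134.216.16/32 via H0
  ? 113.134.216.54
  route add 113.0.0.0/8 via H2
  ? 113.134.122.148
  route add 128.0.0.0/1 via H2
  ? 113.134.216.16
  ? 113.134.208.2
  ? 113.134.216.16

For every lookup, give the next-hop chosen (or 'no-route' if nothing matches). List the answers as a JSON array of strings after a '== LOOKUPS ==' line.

Trace:
  add 211.225.0.128/26 -> H4 at depth 26
  add 113.134.216.0/22 -> H4 at depth 22
  ? 185.73.10.157  path d0:-→d1:-  best=no-route
  add 113.134.216.16/28 -> H3 at depth 28
  del 211.225.0.128/26 (clear depth 26)
  add 211.225.0.0/20 -> H1 at depth 20
  ? 211.225.0.17  path d0:-→d1:-→d2:-→d3:-→d4:-→d5:-→d6:-→d7:-→d8:-→d9:-→d10:-→d11:-→d12:-→d13:-→d14:-→d15:-→d16:-→d17:-→d18:-→d19:-→d20:H1→d21:-→d22:-→d23:-→d24:-  best=H1
  ? 211.225.14.101  path d0:-→d1:-→d2:-→d3:-→d4:-→d5:-→d6:-→d7:-→d8:-→d9:-→d10:-→d11:-→d12:-→d13:-→d14:-→d15:-→d16:-→d17:-→d18:-→d19:-→d20:H1  best=H1
  del 113.134.216.0/22 (clear depth 22)
  add 211.224.0.0/12 -> H3 at depth 12
  del 113.134.216.16/28 (clear depth 28)
  ? 211.224.227.221  path d0:-→d1:-→d2:-→d3:-→d4:-→d5:-→d6:-→d7:-→d8:-→d9:-→d10:-→d11:-→d12:H3→d13:-→d14:-→d15:-  best=H3
  ? 183.29.150.144  path d0:-→d1:-  best=no-route
  add 211.225.0.189/32 -> H3 at depth 32
  add 211.225.0.0/20 -> H5 at depth 20
  ? 211.225.0.189  path d0:-→d1:-→d2:-→d3:-→d4:-→d5:-→d6:-→d7:-→d8:-→d9:-→d10:-→d11:-→d12:H3→d13:-→d14:-→d15:-→d16:-→d17:-→d18:-→d19:-→d20:H5→d21:-→d22:-→d23:-→d24:-→d25:-→d26:-→d27:-→d28:-→d29:-→d30:-→d31:-→d32:H3  best=H3
  del 211.224.0.0/12 (clear depth 12)
  ? 211.225.0.189  path d0:-→d1:-→d2:-→d3:-→d4:-→d5:-→d6:-→d7:-→d8:-→d9:-→d10:-→d11:-→d12:-→d13:-→d14:-→d15:-→d16:-→d17:-→d18:-→d19:-→d20:H5→d21:-→d22:-→d23:-→d24:-→d25:-→d26:-→d27:-→d28:-→d29:-→d30:-→d31:-→d32:H3  best=H3
  del 211.225.0.189/32 (clear depth 32)
  del 211.225.0.0/20 (clear depth 20)
  add 113.128.0.0/12 -> H0 at depth 12
  add 211.224.0.0/11 -> H1 at depth 11
  ? 211.224.0.74  path d0:-→d1:-→d2:-→d3:-→d4:-→d5:-→d6:-→d7:-→d8:-→d9:-→d10:-→d11:H1→d12:-→d13:-→d14:-→d15:-  best=H1
  add 113.134.208.0/20 -> H0 at depth 20
  ? 211.224.0.13  path d0:-→d1:-→d2:-→d3:-→d4:-→d5:-→d6:-→d7:-→d8:-→d9:-→d10:-→d11:H1→d12:-→d13:-→d14:-→d15:-  best=H1
  add 211.225.0.0/24 -> H2 at depth 24
  add 211.225.0.176/28 -> H4 at depth 28
  del 211.225.0.176/28 (clear depth 28)
  add 211.224.0.0/12 -> H1 at depth 12
  add 113.134.216.0/24 -> H3 at depth 24
  add 113.134.216.16/32 -> H0 at depth 32
  ? 113.134.216.54  path d0:-→d1:-→d2:-→d3:-→d4:-→d5:-→d6:-→d7:-→d8:-→d9:-→d10:-→d11:-→d12:H0→d13:-→d14:-→d15:-→d16:-→d17:-→d18:-→d19:-→d20:H0→d21:-→d22:-→d23:-→d24:H3→d25:-→d26:-  best=H3
  add 113.0.0.0/8 -> H2 at depth 8
  ? 113.134.122.148  path d0:-→d1:-→d2:-→d3:-→d4:-→d5:-→d6:-→d7:-→d8:H2→d9:-→d10:-→d11:-→d12:H0→d13:-→d14:-→d15:-→d16:-  best=H0
  add 128.0.0.0/1 -> H2 at depth 1
  ? 113.134.216.16  path d0:-→d1:-→d2:-→d3:-→d4:-→d5:-→d6:-→d7:-→d8:H2→d9:-→d10:-→d11:-→d12:H0→d13:-→d14:-→d15:-→d16:-→d17:-→d18:-→d19:-→d20:H0→d21:-→d22:-→d23:-→d24:H3→d25:-→d26:-→d27:-→d28:-→d29:-→d30:-→d31:-→d32:H0  best=H0
  ? 113.134.208.2  path d0:-→d1:-→d2:-→d3:-→d4:-→d5:-→d6:-→d7:-→d8:H2→d9:-→d10:-→d11:-→d12:H0→d13:-→d14:-→d15:-→d16:-→d17:-→d18:-→d19:-→d20:H0  best=H0
  ? 113.134.216.16  path d0:-→d1:-→d2:-→d3:-→d4:-→d5:-→d6:-→d7:-→d8:H2→d9:-→d10:-→d11:-→d12:H0→d13:-→d14:-→d15:-→d16:-→d17:-→d18:-→d19:-→d20:H0→d21:-→d22:-→d23:-→d24:H3→d25:-→d26:-→d27:-→d28:-→d29:-→d30:-→d31:-→d32:H0  best=H0

== LOOKUPS ==
["no-route","H1","H1","H3","no-route","H3","H3","H1","H1","H3","H0","H0","H0","H0"]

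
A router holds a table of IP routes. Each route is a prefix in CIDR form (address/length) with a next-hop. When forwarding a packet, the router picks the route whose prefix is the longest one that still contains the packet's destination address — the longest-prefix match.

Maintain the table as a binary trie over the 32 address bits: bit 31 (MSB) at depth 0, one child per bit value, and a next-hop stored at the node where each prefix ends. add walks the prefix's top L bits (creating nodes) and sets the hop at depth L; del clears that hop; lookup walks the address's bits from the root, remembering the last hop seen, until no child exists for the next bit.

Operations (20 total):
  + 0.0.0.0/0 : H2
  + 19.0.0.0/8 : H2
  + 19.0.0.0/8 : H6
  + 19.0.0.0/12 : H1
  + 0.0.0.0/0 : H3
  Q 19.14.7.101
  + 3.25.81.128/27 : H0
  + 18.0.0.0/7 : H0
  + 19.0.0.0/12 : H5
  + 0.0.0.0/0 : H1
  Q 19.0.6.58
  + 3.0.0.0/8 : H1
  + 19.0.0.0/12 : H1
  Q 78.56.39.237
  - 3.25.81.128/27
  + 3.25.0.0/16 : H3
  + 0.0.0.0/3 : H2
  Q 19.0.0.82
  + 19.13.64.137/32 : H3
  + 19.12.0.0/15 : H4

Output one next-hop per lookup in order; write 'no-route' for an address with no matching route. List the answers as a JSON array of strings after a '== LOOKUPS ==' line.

Process each operation:
  add 0.0.0.0/0 -> H2 at depth 0
  add 19.0.0.0/8 -> H2 at depth 8
  add 19.0.0.0/8 -> H6 at depth 8
  add 19.0.0.0/12 -> H1 at depth 12
  add 0.0.0.0/0 -> H3 at depth 0
  Q 19.14.7.101: descend 000100110000 ; hops seen [H3,H6,H1] ; pick H1
  add 3.25.81.128/27 -> H0 at depth 27
  add 18.0.0.0/7 -> H0 at depth 7
  add 19.0.0.0/12 -> H5 at depth 12
  add 0.0.0.0/0 -> H1 at depth 0
  Q 19.0.6.58: descend 000100110000 ; hops seen [H1,H0,H6,H5] ; pick H5
  add 3.0.0.0/8 -> H1 at depth 8
  add 19.0.0.0/12 -> H1 at depth 12
  Q 78.56.39.237: descend 0 ; hops seen [H1] ; pick H1
  - 3.25.81.128/27 clear@27
  add 3.25.0.0/16 -> H3 at depth 16
  add 0.0.0.0/3 -> H2 at depth 3
  Q 19.0.0.82: descend 000100110000 ; hops seen [H1,H2,H0,H6,H1] ; pick H1
  add 19.13.64.137/32 -> H3 at depth 32
  add 19.12.0.0/15 -> H4 at depth 15

== LOOKUPS ==
["H1","H5","H1","H1"]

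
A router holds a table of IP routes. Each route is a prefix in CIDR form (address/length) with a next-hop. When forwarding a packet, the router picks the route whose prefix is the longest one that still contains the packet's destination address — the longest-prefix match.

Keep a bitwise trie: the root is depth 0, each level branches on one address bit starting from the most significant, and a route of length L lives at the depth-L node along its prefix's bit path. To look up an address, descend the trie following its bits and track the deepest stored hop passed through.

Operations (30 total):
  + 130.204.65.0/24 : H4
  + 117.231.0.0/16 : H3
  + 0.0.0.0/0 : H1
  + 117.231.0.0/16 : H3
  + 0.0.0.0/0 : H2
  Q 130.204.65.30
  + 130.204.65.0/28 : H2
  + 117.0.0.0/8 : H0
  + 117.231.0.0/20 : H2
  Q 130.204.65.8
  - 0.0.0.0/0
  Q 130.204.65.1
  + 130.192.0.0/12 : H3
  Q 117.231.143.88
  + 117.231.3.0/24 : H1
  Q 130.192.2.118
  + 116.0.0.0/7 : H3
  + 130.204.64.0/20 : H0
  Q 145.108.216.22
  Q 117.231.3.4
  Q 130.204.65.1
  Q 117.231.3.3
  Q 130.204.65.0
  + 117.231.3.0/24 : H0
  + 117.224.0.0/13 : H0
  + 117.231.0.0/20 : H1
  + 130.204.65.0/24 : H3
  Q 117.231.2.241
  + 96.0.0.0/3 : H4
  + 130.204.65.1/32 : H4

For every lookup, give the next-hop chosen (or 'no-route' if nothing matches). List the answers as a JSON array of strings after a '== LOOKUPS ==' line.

Trace:
  add 130.204.65.0/24 -> H4 at depth 24
  add 117.231.0.0/16 -> H3 at depth 16
  add 0.0.0.0/0 -> H1 at depth 0
  add 117.231.0.0/16 -> H3 at depth 16
  add 0.0.0.0/0 -> H2 at depth 0
  Q 130.204.65.30: descend 100000101100110001000001 ; hops seen [H2,H4] ; pick H4
  add 130.204.65.0/28 -> H2 at depth 28
  add 117.0.0.0/8 -> H0 at depth 8
  add 117.231.0.0/20 -> H2 at depth 20
  Q 130.204.65.8: descend 1000001011001100010000010000 ; hops seen [H2,H4,H2] ; pick H2
  del 0.0.0.0/0 (clear depth 0)
  Q 130.204.65.1: descend 1000001011001100010000010000 ; hops seen [H4,H2] ; pick H2
  add 130.192.0.0/12 -> H3 at depth 12
  Q 117.231.143.88: descend 0111010111100111 ; hops seen [H0,H3] ; pick H3
  add 117.231.3.0/24 -> H1 at depth 24
  Q 130.192.2.118: descend 100000101100 ; hops seen [H3] ; pick H3
  add 116.0.0.0/7 -> H3 at depth 7
  add 130.204.64.0/20 -> H0 at depth 20
  Q 145.108.216.22: descend 100 ; hops seen [∅] ; pick no-route
  Q 117.231.3.4: descend 011101011110011100000011 ; hops seen [H3,H0,H3,H2,H1] ; pick H1
  Q 130.204.65.1: descend 1000001011001100010000010000 ; hops seen [H3,H0,H4,H2] ; pick H2
  Q 117.231.3.3: descend 011101011110011100000011 ; hops seen [H3,H0,H3,H2,H1] ; pick H1
  Q 130.204.65.0: descend 1000001011001100010000010000 ; hops seen [H3,H0,H4,H2] ; pick H2
  add 117.231.3.0/24 -> H0 at depth 24
  add 117.224.0.0/13 -> H0 at depth 13
  add 117.231.0.0/20 -> H1 at depth 20
  add 130.204.65.0/24 -> H3 at depth 24
  Q 117.231.2.241: descend 01110101111001110000001 ; hops seen [H3,H0,H0,H3,H1] ; pick H1
  add 96.0.0.0/3 -> H4 at depth 3
  add 130.204.65.1/32 -> H4 at depth 32

== LOOKUPS ==
["H4","H2","H2","H3","H3","no-route","H1","H2","H1","H2","H1"]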